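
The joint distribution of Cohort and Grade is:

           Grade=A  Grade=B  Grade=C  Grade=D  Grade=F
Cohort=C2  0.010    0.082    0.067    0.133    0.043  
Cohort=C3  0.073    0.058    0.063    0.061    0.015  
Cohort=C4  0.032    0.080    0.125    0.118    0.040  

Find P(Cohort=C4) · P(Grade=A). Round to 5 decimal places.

P(Cohort=C4) = 0.032 + 0.080 + 0.125 + 0.118 + 0.040 = 0.395.
P(Grade=A) = 0.010 + 0.073 + 0.032 = 0.115.
Product: 0.395 × 0.115 = 0.04543.

0.04543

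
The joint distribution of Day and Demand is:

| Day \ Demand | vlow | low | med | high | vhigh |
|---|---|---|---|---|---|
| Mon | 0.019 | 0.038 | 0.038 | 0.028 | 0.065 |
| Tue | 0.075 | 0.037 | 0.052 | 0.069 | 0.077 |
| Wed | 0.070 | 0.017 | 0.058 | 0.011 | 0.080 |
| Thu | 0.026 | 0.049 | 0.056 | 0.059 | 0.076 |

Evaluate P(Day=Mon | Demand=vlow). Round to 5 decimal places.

P(Demand=vlow) = 0.019 + 0.075 + 0.070 + 0.026 = 0.190.
P(Day=Mon | Demand=vlow) = 0.019/0.190 = 0.10000.

0.10000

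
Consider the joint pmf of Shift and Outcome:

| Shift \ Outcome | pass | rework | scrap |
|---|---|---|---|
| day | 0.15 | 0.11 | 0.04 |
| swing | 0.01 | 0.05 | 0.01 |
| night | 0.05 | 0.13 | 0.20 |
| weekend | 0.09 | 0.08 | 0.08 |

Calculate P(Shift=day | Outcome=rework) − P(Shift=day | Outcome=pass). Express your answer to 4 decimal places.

-0.2027

P(Outcome=rework) = 0.11 + 0.05 + 0.13 + 0.08 = 0.37; P(Shift=day | Outcome=rework) = 0.11/0.37 = 0.29730.
P(Outcome=pass) = 0.15 + 0.01 + 0.05 + 0.09 = 0.30; P(Shift=day | Outcome=pass) = 0.15/0.30 = 0.50000.
Difference = -0.2027.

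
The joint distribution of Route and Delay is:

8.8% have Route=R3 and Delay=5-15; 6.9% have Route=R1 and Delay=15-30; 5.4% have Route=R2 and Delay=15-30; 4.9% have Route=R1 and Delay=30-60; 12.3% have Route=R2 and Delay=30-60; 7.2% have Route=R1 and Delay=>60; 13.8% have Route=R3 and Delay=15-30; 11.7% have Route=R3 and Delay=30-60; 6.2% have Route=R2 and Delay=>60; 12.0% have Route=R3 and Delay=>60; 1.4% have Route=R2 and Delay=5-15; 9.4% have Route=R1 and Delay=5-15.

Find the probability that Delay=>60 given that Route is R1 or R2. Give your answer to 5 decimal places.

P(Route=R1) = 0.094 + 0.069 + 0.049 + 0.072 = 0.284.
P(Route=R2) = 0.014 + 0.054 + 0.123 + 0.062 = 0.253.
P(Route ∈ {R1, R2}) = 0.284 + 0.253 = 0.537; P(Delay=>60, Route ∈ {R1, R2}) = 0.072 + 0.062 = 0.134.
P(Delay=>60 | Route ∈ {R1, R2}) = 0.134/0.537 = 0.24953.

0.24953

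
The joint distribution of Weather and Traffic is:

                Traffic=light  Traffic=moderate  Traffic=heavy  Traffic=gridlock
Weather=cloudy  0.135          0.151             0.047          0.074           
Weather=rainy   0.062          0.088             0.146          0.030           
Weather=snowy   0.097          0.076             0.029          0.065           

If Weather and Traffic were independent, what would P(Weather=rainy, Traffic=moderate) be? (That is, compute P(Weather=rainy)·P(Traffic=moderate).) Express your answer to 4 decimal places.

P(Weather=rainy) = 0.062 + 0.088 + 0.146 + 0.030 = 0.326.
P(Traffic=moderate) = 0.151 + 0.088 + 0.076 = 0.315.
Product: 0.326 × 0.315 = 0.1027.

0.1027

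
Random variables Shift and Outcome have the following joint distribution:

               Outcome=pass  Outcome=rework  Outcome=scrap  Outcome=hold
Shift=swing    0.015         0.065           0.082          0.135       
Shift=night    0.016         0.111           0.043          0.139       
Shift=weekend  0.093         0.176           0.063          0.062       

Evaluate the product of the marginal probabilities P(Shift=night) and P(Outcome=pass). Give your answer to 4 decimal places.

0.0383

P(Shift=night) = 0.016 + 0.111 + 0.043 + 0.139 = 0.309.
P(Outcome=pass) = 0.015 + 0.016 + 0.093 = 0.124.
Product: 0.309 × 0.124 = 0.0383.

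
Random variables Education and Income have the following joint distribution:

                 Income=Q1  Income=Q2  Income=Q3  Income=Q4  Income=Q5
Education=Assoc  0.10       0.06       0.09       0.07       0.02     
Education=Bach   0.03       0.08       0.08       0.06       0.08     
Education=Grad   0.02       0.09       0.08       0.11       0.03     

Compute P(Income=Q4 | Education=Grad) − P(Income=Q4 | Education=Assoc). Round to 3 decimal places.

0.127

P(Education=Grad) = 0.02 + 0.09 + 0.08 + 0.11 + 0.03 = 0.33; P(Income=Q4 | Education=Grad) = 0.11/0.33 = 0.3333.
P(Education=Assoc) = 0.10 + 0.06 + 0.09 + 0.07 + 0.02 = 0.34; P(Income=Q4 | Education=Assoc) = 0.07/0.34 = 0.2059.
Difference = 0.127.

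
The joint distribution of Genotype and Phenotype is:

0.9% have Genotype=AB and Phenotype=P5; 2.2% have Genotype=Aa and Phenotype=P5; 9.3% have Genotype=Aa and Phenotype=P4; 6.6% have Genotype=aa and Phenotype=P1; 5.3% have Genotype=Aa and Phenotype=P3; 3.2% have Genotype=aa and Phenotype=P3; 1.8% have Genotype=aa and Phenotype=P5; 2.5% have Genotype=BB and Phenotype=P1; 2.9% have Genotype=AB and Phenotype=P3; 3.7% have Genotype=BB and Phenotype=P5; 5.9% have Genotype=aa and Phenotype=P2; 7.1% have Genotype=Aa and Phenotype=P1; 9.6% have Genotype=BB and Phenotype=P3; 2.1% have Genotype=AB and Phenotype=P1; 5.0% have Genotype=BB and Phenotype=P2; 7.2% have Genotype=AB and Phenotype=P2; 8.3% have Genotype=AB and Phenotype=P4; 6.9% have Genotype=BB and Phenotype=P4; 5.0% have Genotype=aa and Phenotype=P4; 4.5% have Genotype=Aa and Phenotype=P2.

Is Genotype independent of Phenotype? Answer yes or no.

P(Genotype=BB) = 0.277 and P(Phenotype=P3) = 0.210, so their product is 0.05817, but P(Genotype=BB, Phenotype=P3) = 0.096. Since these differ, Genotype and Phenotype are not independent.

no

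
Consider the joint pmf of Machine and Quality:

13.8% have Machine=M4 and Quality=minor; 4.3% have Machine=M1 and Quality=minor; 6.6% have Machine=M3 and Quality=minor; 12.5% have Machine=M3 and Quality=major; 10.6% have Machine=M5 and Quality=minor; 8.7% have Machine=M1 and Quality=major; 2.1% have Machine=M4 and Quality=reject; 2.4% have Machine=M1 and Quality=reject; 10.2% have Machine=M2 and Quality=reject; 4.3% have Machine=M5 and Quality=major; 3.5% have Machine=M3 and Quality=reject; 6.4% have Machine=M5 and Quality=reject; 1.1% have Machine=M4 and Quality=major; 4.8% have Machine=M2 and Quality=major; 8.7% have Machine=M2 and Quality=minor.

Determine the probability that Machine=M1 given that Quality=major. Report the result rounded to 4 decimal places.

P(Quality=major) = 0.087 + 0.048 + 0.125 + 0.011 + 0.043 = 0.314.
P(Machine=M1 | Quality=major) = 0.087/0.314 = 0.2771.

0.2771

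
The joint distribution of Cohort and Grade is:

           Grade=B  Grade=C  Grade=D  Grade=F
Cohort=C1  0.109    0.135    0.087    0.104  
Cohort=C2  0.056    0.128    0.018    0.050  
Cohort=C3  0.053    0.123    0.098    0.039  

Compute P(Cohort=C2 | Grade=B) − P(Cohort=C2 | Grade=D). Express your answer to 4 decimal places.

0.1682

P(Grade=B) = 0.109 + 0.056 + 0.053 = 0.218; P(Cohort=C2 | Grade=B) = 0.056/0.218 = 0.25688.
P(Grade=D) = 0.087 + 0.018 + 0.098 = 0.203; P(Cohort=C2 | Grade=D) = 0.018/0.203 = 0.08867.
Difference = 0.1682.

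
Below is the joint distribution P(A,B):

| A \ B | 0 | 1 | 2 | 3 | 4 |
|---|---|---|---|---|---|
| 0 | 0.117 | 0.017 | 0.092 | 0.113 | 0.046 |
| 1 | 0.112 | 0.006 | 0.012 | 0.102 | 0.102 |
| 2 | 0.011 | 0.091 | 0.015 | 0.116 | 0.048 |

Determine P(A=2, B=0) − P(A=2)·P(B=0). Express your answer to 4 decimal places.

-0.0564

P(A=2) = 0.011 + 0.091 + 0.015 + 0.116 + 0.048 = 0.281.
P(B=0) = 0.117 + 0.112 + 0.011 = 0.240.
P(A=2, B=0) − P(A=2)P(B=0) = 0.011 − 0.281×0.240 = -0.0564.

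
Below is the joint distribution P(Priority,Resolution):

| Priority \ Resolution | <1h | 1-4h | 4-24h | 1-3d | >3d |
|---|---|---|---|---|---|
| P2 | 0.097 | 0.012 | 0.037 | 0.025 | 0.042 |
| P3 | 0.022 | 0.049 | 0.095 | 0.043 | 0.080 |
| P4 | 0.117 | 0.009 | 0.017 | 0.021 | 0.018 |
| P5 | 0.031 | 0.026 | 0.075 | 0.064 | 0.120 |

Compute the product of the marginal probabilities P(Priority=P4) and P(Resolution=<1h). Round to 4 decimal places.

P(Priority=P4) = 0.117 + 0.009 + 0.017 + 0.021 + 0.018 = 0.182.
P(Resolution=<1h) = 0.097 + 0.022 + 0.117 + 0.031 = 0.267.
Product: 0.182 × 0.267 = 0.0486.

0.0486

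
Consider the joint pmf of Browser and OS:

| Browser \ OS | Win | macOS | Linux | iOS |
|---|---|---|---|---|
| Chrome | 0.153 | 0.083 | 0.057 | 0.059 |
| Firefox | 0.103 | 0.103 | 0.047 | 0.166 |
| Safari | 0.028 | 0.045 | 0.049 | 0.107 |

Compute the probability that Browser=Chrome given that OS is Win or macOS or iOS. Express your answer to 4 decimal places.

0.3483

P(OS=Win) = 0.153 + 0.103 + 0.028 = 0.284.
P(OS=macOS) = 0.083 + 0.103 + 0.045 = 0.231.
P(OS=iOS) = 0.059 + 0.166 + 0.107 = 0.332.
P(OS ∈ {Win, macOS, iOS}) = 0.284 + 0.231 + 0.332 = 0.847; P(Browser=Chrome, OS ∈ {Win, macOS, iOS}) = 0.153 + 0.083 + 0.059 = 0.295.
P(Browser=Chrome | OS ∈ {Win, macOS, iOS}) = 0.295/0.847 = 0.3483.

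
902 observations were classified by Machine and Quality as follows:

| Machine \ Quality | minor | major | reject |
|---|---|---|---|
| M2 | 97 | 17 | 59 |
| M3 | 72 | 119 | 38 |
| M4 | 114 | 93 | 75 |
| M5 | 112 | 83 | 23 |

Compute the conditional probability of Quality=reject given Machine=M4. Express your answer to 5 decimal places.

0.26596

Total with Machine=M4: 114 + 93 + 75 = 282.
P(Quality=reject | Machine=M4) = 75/282 = 0.26596.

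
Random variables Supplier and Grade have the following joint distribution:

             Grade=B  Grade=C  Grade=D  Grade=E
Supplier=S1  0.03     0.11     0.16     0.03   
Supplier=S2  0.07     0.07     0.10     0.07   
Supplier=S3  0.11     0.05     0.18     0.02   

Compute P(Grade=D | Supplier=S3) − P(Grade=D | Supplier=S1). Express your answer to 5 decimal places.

0.01515

P(Supplier=S3) = 0.11 + 0.05 + 0.18 + 0.02 = 0.36; P(Grade=D | Supplier=S3) = 0.18/0.36 = 0.500000.
P(Supplier=S1) = 0.03 + 0.11 + 0.16 + 0.03 = 0.33; P(Grade=D | Supplier=S1) = 0.16/0.33 = 0.484848.
Difference = 0.01515.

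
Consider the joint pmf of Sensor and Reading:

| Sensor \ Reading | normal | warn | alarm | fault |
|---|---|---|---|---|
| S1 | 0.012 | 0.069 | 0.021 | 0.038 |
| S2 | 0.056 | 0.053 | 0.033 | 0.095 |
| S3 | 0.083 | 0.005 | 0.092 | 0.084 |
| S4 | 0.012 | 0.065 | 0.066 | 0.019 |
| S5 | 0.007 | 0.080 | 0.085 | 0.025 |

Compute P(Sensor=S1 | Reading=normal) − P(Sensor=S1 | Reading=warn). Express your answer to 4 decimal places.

P(Reading=normal) = 0.012 + 0.056 + 0.083 + 0.012 + 0.007 = 0.170; P(Sensor=S1 | Reading=normal) = 0.012/0.170 = 0.07059.
P(Reading=warn) = 0.069 + 0.053 + 0.005 + 0.065 + 0.080 = 0.272; P(Sensor=S1 | Reading=warn) = 0.069/0.272 = 0.25368.
Difference = -0.1831.

-0.1831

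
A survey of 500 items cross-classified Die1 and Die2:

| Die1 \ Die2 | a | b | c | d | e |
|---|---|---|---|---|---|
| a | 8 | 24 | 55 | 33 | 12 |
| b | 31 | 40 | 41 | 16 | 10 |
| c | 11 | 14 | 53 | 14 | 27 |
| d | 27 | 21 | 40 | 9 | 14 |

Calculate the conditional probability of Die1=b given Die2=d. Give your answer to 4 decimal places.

0.2222

Total with Die2=d: 33 + 16 + 14 + 9 = 72.
P(Die1=b | Die2=d) = 16/72 = 0.2222.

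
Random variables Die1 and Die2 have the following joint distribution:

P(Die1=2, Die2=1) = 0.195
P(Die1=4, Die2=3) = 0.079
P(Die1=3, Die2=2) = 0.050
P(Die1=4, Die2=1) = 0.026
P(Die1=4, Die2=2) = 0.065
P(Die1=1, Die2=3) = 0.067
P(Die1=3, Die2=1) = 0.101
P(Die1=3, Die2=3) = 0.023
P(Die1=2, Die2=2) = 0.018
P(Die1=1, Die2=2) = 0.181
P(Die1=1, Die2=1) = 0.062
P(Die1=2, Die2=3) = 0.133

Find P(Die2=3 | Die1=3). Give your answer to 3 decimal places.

0.132

P(Die1=3) = 0.101 + 0.050 + 0.023 = 0.174.
P(Die2=3 | Die1=3) = 0.023/0.174 = 0.132.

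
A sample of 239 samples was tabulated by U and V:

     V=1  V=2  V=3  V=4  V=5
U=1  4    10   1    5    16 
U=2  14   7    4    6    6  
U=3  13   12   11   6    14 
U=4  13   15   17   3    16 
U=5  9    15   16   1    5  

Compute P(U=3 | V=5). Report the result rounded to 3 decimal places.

0.246

Total with V=5: 16 + 6 + 14 + 16 + 5 = 57.
P(U=3 | V=5) = 14/57 = 0.246.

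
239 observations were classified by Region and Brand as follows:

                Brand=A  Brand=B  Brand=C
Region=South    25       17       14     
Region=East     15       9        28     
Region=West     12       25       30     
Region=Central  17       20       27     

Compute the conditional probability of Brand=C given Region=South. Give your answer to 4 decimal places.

Total with Region=South: 25 + 17 + 14 = 56.
P(Brand=C | Region=South) = 14/56 = 0.2500.

0.2500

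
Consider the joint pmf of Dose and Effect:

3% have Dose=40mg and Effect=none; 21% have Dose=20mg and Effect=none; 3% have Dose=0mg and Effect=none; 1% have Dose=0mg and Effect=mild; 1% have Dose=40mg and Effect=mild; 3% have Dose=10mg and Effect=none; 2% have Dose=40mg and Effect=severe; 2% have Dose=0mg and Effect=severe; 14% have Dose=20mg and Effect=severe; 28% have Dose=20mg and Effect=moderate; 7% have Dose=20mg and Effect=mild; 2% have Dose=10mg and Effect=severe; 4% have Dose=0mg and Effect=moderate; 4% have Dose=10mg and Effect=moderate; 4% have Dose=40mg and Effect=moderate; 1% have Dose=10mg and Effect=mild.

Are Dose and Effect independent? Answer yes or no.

Every cell satisfies P(Dose,Effect) = P(Dose)·P(Effect). For instance P(Dose=20mg) = 0.70, P(Effect=moderate) = 0.40, and 0.70×0.40 = 0.28 matches the joint entry. So Dose and Effect are independent.

yes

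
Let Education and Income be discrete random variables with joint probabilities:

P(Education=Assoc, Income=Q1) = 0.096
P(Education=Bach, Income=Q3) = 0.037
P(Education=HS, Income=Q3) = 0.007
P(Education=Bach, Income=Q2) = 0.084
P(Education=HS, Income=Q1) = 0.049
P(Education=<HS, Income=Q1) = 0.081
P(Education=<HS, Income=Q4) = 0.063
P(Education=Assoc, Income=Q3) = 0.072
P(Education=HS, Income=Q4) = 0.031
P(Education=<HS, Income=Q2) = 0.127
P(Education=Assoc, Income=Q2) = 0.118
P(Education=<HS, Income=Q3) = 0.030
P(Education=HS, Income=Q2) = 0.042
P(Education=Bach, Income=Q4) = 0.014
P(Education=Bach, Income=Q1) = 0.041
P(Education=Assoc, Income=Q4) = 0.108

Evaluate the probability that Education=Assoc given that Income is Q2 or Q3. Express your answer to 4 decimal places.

P(Income=Q2) = 0.127 + 0.042 + 0.118 + 0.084 = 0.371.
P(Income=Q3) = 0.030 + 0.007 + 0.072 + 0.037 = 0.146.
P(Income ∈ {Q2, Q3}) = 0.371 + 0.146 = 0.517; P(Education=Assoc, Income ∈ {Q2, Q3}) = 0.118 + 0.072 = 0.190.
P(Education=Assoc | Income ∈ {Q2, Q3}) = 0.190/0.517 = 0.3675.

0.3675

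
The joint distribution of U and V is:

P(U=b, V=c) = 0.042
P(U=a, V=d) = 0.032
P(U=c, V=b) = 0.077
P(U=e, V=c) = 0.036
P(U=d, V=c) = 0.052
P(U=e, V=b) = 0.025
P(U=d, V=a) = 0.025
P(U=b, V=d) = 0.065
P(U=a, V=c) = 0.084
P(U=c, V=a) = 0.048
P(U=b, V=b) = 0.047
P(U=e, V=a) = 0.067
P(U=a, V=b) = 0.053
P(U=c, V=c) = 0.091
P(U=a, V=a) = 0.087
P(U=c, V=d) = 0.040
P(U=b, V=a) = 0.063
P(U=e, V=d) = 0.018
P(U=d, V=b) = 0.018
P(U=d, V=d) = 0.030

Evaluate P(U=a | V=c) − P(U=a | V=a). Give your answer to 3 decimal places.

P(V=c) = 0.084 + 0.042 + 0.091 + 0.052 + 0.036 = 0.305; P(U=a | V=c) = 0.084/0.305 = 0.2754.
P(V=a) = 0.087 + 0.063 + 0.048 + 0.025 + 0.067 = 0.290; P(U=a | V=a) = 0.087/0.290 = 0.3000.
Difference = -0.025.

-0.025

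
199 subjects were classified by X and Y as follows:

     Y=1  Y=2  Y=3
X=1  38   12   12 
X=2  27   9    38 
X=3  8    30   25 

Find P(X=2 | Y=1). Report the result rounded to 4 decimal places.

Total with Y=1: 38 + 27 + 8 = 73.
P(X=2 | Y=1) = 27/73 = 0.3699.

0.3699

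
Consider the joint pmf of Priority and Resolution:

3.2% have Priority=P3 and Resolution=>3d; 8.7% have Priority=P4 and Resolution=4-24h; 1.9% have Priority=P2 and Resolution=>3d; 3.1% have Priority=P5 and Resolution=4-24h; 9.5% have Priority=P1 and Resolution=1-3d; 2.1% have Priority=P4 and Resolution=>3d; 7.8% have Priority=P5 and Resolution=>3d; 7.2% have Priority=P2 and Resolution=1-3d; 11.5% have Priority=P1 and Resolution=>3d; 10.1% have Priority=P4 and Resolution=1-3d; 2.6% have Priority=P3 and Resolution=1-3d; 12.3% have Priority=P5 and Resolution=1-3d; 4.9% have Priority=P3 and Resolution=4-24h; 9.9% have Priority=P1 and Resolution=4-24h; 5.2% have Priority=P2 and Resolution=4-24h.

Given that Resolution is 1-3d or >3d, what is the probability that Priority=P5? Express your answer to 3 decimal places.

P(Resolution=1-3d) = 0.095 + 0.072 + 0.026 + 0.101 + 0.123 = 0.417.
P(Resolution=>3d) = 0.115 + 0.019 + 0.032 + 0.021 + 0.078 = 0.265.
P(Resolution ∈ {1-3d, >3d}) = 0.417 + 0.265 = 0.682; P(Priority=P5, Resolution ∈ {1-3d, >3d}) = 0.123 + 0.078 = 0.201.
P(Priority=P5 | Resolution ∈ {1-3d, >3d}) = 0.201/0.682 = 0.295.

0.295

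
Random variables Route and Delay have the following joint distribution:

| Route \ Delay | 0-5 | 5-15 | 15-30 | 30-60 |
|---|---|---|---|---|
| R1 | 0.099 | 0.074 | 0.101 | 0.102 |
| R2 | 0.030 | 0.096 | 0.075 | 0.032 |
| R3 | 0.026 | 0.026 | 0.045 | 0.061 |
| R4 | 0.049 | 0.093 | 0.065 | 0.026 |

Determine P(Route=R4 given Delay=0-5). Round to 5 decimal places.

P(Delay=0-5) = 0.099 + 0.030 + 0.026 + 0.049 = 0.204.
P(Route=R4 | Delay=0-5) = 0.049/0.204 = 0.24020.

0.24020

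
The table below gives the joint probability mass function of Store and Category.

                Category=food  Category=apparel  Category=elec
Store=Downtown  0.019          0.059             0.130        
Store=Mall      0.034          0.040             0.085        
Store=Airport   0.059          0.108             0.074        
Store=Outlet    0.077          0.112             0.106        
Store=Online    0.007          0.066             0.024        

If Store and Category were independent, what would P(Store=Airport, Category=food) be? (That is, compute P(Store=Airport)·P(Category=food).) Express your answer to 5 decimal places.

0.04724

P(Store=Airport) = 0.059 + 0.108 + 0.074 = 0.241.
P(Category=food) = 0.019 + 0.034 + 0.059 + 0.077 + 0.007 = 0.196.
Product: 0.241 × 0.196 = 0.04724.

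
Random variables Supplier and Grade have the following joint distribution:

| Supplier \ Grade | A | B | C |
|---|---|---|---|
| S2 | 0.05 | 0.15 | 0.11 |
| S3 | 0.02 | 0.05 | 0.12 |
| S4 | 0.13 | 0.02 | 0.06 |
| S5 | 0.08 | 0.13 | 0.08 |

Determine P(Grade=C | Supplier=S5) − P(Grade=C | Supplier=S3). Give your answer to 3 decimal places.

-0.356

P(Supplier=S5) = 0.08 + 0.13 + 0.08 = 0.29; P(Grade=C | Supplier=S5) = 0.08/0.29 = 0.2759.
P(Supplier=S3) = 0.02 + 0.05 + 0.12 = 0.19; P(Grade=C | Supplier=S3) = 0.12/0.19 = 0.6316.
Difference = -0.356.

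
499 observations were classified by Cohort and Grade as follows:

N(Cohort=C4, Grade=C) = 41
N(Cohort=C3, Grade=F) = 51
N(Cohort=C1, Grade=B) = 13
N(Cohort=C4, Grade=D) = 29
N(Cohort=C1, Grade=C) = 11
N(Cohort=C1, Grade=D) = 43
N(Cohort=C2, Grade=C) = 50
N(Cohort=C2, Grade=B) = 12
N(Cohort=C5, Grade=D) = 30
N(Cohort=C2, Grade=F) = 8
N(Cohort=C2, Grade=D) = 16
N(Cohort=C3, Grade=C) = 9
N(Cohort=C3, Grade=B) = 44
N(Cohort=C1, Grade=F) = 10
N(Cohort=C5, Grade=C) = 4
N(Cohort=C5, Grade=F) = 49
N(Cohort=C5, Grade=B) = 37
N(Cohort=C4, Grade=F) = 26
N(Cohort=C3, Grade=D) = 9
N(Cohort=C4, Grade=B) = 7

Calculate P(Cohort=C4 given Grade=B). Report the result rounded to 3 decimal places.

Total with Grade=B: 13 + 12 + 44 + 7 + 37 = 113.
P(Cohort=C4 | Grade=B) = 7/113 = 0.062.

0.062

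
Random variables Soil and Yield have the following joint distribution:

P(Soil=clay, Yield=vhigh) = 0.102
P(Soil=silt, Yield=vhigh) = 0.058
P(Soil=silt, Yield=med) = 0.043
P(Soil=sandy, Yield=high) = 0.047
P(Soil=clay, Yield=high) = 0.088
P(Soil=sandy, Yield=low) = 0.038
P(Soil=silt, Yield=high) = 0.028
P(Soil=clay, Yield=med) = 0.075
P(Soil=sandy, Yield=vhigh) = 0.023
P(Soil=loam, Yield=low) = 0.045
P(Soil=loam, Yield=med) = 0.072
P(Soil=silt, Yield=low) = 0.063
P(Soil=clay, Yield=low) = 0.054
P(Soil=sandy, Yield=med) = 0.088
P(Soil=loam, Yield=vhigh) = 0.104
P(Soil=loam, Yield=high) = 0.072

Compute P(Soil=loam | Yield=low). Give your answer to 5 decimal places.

P(Yield=low) = 0.038 + 0.045 + 0.054 + 0.063 = 0.200.
P(Soil=loam | Yield=low) = 0.045/0.200 = 0.22500.

0.22500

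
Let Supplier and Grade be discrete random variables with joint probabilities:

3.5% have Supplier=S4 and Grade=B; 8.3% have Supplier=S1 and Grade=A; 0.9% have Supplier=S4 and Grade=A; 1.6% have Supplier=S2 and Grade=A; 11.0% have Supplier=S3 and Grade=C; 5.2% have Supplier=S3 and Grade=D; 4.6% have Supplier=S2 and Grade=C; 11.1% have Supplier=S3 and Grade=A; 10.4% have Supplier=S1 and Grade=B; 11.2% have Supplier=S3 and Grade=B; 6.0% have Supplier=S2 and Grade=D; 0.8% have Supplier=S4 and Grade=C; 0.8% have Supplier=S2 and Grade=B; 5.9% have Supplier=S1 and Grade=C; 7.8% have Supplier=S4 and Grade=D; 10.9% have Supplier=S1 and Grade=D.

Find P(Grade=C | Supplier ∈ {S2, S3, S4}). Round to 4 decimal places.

P(Supplier=S2) = 0.016 + 0.008 + 0.046 + 0.060 = 0.130.
P(Supplier=S3) = 0.111 + 0.112 + 0.110 + 0.052 = 0.385.
P(Supplier=S4) = 0.009 + 0.035 + 0.008 + 0.078 = 0.130.
P(Supplier ∈ {S2, S3, S4}) = 0.130 + 0.385 + 0.130 = 0.645; P(Grade=C, Supplier ∈ {S2, S3, S4}) = 0.046 + 0.110 + 0.008 = 0.164.
P(Grade=C | Supplier ∈ {S2, S3, S4}) = 0.164/0.645 = 0.2543.

0.2543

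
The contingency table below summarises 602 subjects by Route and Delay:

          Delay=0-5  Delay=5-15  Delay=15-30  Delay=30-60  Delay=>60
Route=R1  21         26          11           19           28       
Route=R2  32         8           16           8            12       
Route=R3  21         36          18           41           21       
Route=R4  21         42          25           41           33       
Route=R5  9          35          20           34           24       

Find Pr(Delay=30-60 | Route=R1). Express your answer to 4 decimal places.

0.1810

Total with Route=R1: 21 + 26 + 11 + 19 + 28 = 105.
P(Delay=30-60 | Route=R1) = 19/105 = 0.1810.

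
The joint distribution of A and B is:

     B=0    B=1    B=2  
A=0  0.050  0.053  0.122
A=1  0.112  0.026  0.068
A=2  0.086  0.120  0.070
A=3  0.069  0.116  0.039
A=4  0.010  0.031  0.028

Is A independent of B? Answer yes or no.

P(A=0) = 0.225 and P(B=2) = 0.327, so their product is 0.07358, but P(A=0, B=2) = 0.122. Since these differ, A and B are not independent.

no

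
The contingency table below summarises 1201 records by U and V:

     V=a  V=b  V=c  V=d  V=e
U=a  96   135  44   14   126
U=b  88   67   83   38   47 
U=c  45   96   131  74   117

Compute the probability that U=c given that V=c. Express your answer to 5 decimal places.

Total with V=c: 44 + 83 + 131 = 258.
P(U=c | V=c) = 131/258 = 0.50775.

0.50775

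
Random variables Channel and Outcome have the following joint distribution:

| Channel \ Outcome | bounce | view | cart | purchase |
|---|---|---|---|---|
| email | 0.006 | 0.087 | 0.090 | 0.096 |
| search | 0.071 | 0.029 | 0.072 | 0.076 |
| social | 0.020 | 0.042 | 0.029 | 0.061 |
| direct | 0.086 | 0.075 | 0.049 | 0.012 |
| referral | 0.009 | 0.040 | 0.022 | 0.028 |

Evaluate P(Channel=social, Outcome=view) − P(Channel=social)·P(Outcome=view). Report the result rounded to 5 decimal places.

P(Channel=social) = 0.020 + 0.042 + 0.029 + 0.061 = 0.152.
P(Outcome=view) = 0.087 + 0.029 + 0.042 + 0.075 + 0.040 = 0.273.
P(Channel=social, Outcome=view) − P(Channel=social)P(Outcome=view) = 0.042 − 0.152×0.273 = 0.00050.

0.00050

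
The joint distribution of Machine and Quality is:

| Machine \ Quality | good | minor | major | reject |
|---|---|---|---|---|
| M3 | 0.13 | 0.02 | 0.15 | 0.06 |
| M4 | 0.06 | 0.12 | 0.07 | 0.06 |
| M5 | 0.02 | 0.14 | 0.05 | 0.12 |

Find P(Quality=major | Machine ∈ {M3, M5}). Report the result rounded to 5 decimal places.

P(Machine=M3) = 0.13 + 0.02 + 0.15 + 0.06 = 0.36.
P(Machine=M5) = 0.02 + 0.14 + 0.05 + 0.12 = 0.33.
P(Machine ∈ {M3, M5}) = 0.36 + 0.33 = 0.69; P(Quality=major, Machine ∈ {M3, M5}) = 0.15 + 0.05 = 0.20.
P(Quality=major | Machine ∈ {M3, M5}) = 0.20/0.69 = 0.28986.

0.28986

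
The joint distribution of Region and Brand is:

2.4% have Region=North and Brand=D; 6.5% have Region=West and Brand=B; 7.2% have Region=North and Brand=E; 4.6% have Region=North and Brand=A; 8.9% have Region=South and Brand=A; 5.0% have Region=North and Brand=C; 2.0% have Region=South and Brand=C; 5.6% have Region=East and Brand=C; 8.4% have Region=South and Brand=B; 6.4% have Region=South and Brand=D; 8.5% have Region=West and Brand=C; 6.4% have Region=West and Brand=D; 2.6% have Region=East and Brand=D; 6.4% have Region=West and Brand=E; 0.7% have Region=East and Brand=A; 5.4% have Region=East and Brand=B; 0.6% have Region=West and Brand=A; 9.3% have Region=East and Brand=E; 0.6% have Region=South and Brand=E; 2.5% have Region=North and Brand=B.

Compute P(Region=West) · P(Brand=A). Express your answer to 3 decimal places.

P(Region=West) = 0.006 + 0.065 + 0.085 + 0.064 + 0.064 = 0.284.
P(Brand=A) = 0.046 + 0.089 + 0.007 + 0.006 = 0.148.
Product: 0.284 × 0.148 = 0.042.

0.042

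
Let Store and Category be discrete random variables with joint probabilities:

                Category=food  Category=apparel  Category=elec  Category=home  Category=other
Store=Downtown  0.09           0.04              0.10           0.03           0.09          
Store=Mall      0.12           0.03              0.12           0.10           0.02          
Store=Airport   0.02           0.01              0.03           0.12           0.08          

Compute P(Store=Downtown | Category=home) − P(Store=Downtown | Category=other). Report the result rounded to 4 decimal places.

-0.3537

P(Category=home) = 0.03 + 0.10 + 0.12 = 0.25; P(Store=Downtown | Category=home) = 0.03/0.25 = 0.12000.
P(Category=other) = 0.09 + 0.02 + 0.08 = 0.19; P(Store=Downtown | Category=other) = 0.09/0.19 = 0.47368.
Difference = -0.3537.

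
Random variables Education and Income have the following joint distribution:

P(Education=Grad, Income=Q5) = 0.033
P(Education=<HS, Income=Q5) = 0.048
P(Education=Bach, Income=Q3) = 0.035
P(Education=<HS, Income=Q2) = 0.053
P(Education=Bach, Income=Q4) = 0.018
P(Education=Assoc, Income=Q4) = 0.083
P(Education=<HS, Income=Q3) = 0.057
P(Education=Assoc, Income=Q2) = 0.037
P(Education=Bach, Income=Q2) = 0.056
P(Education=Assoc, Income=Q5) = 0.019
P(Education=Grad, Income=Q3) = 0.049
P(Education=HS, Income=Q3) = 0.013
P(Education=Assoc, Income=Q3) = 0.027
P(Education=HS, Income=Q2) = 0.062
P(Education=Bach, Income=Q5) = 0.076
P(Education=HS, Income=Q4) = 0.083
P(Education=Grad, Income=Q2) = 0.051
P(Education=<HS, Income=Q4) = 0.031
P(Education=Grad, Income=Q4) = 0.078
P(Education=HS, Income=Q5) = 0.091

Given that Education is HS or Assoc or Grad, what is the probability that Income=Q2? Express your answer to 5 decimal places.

P(Education=HS) = 0.062 + 0.013 + 0.083 + 0.091 = 0.249.
P(Education=Assoc) = 0.037 + 0.027 + 0.083 + 0.019 = 0.166.
P(Education=Grad) = 0.051 + 0.049 + 0.078 + 0.033 = 0.211.
P(Education ∈ {HS, Assoc, Grad}) = 0.249 + 0.166 + 0.211 = 0.626; P(Income=Q2, Education ∈ {HS, Assoc, Grad}) = 0.062 + 0.037 + 0.051 = 0.150.
P(Income=Q2 | Education ∈ {HS, Assoc, Grad}) = 0.150/0.626 = 0.23962.

0.23962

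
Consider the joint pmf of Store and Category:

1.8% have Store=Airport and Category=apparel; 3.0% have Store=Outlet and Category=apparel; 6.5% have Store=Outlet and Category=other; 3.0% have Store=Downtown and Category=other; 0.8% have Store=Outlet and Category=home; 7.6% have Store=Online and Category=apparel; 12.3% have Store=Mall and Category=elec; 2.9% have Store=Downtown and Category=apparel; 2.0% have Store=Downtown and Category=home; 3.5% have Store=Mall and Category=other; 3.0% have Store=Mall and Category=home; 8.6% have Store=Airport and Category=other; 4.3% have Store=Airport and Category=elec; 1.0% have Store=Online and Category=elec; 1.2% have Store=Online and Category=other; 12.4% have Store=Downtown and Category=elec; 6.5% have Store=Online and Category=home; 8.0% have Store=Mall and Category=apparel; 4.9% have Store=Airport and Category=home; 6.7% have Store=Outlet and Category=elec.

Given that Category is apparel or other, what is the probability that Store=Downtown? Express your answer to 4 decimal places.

0.1280

P(Category=apparel) = 0.029 + 0.080 + 0.018 + 0.030 + 0.076 = 0.233.
P(Category=other) = 0.030 + 0.035 + 0.086 + 0.065 + 0.012 = 0.228.
P(Category ∈ {apparel, other}) = 0.233 + 0.228 = 0.461; P(Store=Downtown, Category ∈ {apparel, other}) = 0.029 + 0.030 = 0.059.
P(Store=Downtown | Category ∈ {apparel, other}) = 0.059/0.461 = 0.1280.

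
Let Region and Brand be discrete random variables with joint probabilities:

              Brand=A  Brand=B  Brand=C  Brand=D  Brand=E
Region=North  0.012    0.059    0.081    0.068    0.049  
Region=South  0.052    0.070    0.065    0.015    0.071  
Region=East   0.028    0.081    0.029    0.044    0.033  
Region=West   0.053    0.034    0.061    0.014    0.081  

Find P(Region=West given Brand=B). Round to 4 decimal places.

P(Brand=B) = 0.059 + 0.070 + 0.081 + 0.034 = 0.244.
P(Region=West | Brand=B) = 0.034/0.244 = 0.1393.

0.1393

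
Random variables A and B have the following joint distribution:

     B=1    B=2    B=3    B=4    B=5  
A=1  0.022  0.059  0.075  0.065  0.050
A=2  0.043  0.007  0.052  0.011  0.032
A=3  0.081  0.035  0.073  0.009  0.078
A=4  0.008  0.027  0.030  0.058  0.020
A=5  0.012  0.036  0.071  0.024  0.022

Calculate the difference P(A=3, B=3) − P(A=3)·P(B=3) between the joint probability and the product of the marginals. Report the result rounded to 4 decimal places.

-0.0101

P(A=3) = 0.081 + 0.035 + 0.073 + 0.009 + 0.078 = 0.276.
P(B=3) = 0.075 + 0.052 + 0.073 + 0.030 + 0.071 = 0.301.
P(A=3, B=3) − P(A=3)P(B=3) = 0.073 − 0.276×0.301 = -0.0101.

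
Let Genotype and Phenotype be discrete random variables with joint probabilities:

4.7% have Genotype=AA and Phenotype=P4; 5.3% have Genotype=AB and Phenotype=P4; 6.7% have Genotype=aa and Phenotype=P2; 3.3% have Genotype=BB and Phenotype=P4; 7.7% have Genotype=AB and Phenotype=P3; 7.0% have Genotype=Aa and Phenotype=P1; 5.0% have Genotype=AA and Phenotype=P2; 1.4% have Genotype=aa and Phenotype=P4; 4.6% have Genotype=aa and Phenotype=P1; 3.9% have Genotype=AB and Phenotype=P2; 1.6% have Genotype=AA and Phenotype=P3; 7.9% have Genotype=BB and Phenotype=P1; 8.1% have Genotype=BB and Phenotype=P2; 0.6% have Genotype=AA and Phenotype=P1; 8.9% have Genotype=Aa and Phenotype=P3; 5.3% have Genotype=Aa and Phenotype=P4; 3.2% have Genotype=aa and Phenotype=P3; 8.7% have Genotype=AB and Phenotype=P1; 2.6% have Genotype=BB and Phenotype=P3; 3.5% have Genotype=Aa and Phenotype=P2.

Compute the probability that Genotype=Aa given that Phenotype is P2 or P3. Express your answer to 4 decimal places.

P(Phenotype=P2) = 0.050 + 0.035 + 0.067 + 0.039 + 0.081 = 0.272.
P(Phenotype=P3) = 0.016 + 0.089 + 0.032 + 0.077 + 0.026 = 0.240.
P(Phenotype ∈ {P2, P3}) = 0.272 + 0.240 = 0.512; P(Genotype=Aa, Phenotype ∈ {P2, P3}) = 0.035 + 0.089 = 0.124.
P(Genotype=Aa | Phenotype ∈ {P2, P3}) = 0.124/0.512 = 0.2422.

0.2422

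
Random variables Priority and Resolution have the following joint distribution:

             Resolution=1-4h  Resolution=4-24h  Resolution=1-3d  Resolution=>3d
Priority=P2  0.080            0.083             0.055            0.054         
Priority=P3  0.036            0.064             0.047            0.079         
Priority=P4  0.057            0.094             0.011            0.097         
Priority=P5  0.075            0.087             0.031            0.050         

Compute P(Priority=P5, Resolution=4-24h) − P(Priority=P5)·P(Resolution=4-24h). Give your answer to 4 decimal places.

P(Priority=P5) = 0.075 + 0.087 + 0.031 + 0.050 = 0.243.
P(Resolution=4-24h) = 0.083 + 0.064 + 0.094 + 0.087 = 0.328.
P(Priority=P5, Resolution=4-24h) − P(Priority=P5)P(Resolution=4-24h) = 0.087 − 0.243×0.328 = 0.0073.

0.0073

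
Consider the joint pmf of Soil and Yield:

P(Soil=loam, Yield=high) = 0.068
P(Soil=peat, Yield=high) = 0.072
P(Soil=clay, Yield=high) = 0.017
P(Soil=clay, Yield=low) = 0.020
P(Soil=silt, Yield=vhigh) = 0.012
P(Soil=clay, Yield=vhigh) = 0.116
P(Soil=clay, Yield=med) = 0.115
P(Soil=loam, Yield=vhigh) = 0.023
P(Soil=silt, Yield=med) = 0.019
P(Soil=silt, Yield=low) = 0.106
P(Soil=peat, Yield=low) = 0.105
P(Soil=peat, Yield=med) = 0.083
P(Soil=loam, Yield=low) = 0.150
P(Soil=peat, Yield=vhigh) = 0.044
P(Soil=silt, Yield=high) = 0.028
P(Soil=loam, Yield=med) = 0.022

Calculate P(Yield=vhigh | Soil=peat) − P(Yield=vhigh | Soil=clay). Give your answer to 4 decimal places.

-0.2881

P(Soil=peat) = 0.105 + 0.083 + 0.072 + 0.044 = 0.304; P(Yield=vhigh | Soil=peat) = 0.044/0.304 = 0.14474.
P(Soil=clay) = 0.020 + 0.115 + 0.017 + 0.116 = 0.268; P(Yield=vhigh | Soil=clay) = 0.116/0.268 = 0.43284.
Difference = -0.2881.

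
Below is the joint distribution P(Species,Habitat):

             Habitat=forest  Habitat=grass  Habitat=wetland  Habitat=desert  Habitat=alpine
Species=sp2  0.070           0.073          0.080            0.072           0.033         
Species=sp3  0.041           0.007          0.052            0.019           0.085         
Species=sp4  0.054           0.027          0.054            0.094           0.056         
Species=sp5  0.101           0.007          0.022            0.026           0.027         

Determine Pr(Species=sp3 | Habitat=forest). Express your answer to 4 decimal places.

0.1541

P(Habitat=forest) = 0.070 + 0.041 + 0.054 + 0.101 = 0.266.
P(Species=sp3 | Habitat=forest) = 0.041/0.266 = 0.1541.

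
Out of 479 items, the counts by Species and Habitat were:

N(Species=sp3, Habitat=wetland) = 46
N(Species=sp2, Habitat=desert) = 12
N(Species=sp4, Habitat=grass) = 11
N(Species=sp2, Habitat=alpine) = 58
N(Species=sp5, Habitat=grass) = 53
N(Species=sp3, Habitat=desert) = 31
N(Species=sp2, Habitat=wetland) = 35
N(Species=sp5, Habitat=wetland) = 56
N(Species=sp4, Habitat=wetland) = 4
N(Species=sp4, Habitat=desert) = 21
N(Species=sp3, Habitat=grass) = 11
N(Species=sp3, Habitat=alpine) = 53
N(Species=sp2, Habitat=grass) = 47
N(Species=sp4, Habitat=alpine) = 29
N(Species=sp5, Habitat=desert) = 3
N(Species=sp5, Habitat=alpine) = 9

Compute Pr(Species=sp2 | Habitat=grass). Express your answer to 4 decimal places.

Total with Habitat=grass: 47 + 11 + 11 + 53 = 122.
P(Species=sp2 | Habitat=grass) = 47/122 = 0.3852.

0.3852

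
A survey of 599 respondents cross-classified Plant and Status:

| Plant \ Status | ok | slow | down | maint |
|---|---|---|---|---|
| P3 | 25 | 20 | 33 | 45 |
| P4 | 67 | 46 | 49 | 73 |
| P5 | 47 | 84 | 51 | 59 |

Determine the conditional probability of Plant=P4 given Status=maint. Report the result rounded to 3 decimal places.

0.412

Total with Status=maint: 45 + 73 + 59 = 177.
P(Plant=P4 | Status=maint) = 73/177 = 0.412.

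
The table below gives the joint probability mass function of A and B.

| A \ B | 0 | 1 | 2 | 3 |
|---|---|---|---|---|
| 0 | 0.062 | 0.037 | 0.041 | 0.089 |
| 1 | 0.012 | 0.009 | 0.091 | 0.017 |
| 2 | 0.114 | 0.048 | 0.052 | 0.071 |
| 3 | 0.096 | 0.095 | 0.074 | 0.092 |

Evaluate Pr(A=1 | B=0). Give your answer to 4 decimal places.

P(B=0) = 0.062 + 0.012 + 0.114 + 0.096 = 0.284.
P(A=1 | B=0) = 0.012/0.284 = 0.0423.

0.0423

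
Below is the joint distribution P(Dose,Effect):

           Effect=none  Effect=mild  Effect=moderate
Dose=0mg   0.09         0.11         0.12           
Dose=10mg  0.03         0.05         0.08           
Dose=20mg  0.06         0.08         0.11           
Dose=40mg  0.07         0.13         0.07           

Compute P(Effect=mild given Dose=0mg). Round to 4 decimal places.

P(Dose=0mg) = 0.09 + 0.11 + 0.12 = 0.32.
P(Effect=mild | Dose=0mg) = 0.11/0.32 = 0.3438.

0.3438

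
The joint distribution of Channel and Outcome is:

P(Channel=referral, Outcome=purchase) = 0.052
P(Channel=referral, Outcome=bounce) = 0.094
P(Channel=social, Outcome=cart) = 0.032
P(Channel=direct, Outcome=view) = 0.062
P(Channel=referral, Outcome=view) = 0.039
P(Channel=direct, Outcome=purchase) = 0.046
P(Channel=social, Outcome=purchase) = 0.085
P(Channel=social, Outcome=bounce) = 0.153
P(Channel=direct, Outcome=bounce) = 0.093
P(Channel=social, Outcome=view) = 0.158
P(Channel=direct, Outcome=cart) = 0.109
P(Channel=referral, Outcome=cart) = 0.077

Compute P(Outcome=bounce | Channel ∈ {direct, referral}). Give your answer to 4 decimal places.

P(Channel=direct) = 0.093 + 0.062 + 0.109 + 0.046 = 0.310.
P(Channel=referral) = 0.094 + 0.039 + 0.077 + 0.052 = 0.262.
P(Channel ∈ {direct, referral}) = 0.310 + 0.262 = 0.572; P(Outcome=bounce, Channel ∈ {direct, referral}) = 0.093 + 0.094 = 0.187.
P(Outcome=bounce | Channel ∈ {direct, referral}) = 0.187/0.572 = 0.3269.

0.3269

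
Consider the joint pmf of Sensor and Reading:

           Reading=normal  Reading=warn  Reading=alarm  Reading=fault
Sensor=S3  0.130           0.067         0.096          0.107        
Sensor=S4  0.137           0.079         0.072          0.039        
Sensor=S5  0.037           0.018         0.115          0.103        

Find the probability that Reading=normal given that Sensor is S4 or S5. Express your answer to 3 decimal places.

P(Sensor=S4) = 0.137 + 0.079 + 0.072 + 0.039 = 0.327.
P(Sensor=S5) = 0.037 + 0.018 + 0.115 + 0.103 = 0.273.
P(Sensor ∈ {S4, S5}) = 0.327 + 0.273 = 0.600; P(Reading=normal, Sensor ∈ {S4, S5}) = 0.137 + 0.037 = 0.174.
P(Reading=normal | Sensor ∈ {S4, S5}) = 0.174/0.600 = 0.290.

0.290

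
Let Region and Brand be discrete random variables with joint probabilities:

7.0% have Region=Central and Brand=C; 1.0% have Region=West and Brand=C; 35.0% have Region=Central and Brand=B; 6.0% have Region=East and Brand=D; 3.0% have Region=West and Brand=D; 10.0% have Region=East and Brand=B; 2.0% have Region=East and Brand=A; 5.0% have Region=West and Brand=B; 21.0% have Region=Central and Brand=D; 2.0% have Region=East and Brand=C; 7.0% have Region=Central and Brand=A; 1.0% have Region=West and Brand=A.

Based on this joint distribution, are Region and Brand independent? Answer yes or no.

Every cell satisfies P(Region,Brand) = P(Region)·P(Brand). For instance P(Region=Central) = 0.700, P(Brand=B) = 0.500, and 0.700×0.500 = 0.350 matches the joint entry. So Region and Brand are independent.

yes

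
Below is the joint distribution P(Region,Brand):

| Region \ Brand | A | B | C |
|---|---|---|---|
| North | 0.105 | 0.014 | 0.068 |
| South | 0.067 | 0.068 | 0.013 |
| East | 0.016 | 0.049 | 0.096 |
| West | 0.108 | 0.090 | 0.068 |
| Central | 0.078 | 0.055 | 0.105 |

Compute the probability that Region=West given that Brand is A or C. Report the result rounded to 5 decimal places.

0.24309

P(Brand=A) = 0.105 + 0.067 + 0.016 + 0.108 + 0.078 = 0.374.
P(Brand=C) = 0.068 + 0.013 + 0.096 + 0.068 + 0.105 = 0.350.
P(Brand ∈ {A, C}) = 0.374 + 0.350 = 0.724; P(Region=West, Brand ∈ {A, C}) = 0.108 + 0.068 = 0.176.
P(Region=West | Brand ∈ {A, C}) = 0.176/0.724 = 0.24309.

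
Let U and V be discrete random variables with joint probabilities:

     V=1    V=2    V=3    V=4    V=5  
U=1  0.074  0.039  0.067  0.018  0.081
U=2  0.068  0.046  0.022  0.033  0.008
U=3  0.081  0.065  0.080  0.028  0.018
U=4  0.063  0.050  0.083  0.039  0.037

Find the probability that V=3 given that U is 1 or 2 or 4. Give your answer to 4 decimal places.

P(U=1) = 0.074 + 0.039 + 0.067 + 0.018 + 0.081 = 0.279.
P(U=2) = 0.068 + 0.046 + 0.022 + 0.033 + 0.008 = 0.177.
P(U=4) = 0.063 + 0.050 + 0.083 + 0.039 + 0.037 = 0.272.
P(U ∈ {1, 2, 4}) = 0.279 + 0.177 + 0.272 = 0.728; P(V=3, U ∈ {1, 2, 4}) = 0.067 + 0.022 + 0.083 = 0.172.
P(V=3 | U ∈ {1, 2, 4}) = 0.172/0.728 = 0.2363.

0.2363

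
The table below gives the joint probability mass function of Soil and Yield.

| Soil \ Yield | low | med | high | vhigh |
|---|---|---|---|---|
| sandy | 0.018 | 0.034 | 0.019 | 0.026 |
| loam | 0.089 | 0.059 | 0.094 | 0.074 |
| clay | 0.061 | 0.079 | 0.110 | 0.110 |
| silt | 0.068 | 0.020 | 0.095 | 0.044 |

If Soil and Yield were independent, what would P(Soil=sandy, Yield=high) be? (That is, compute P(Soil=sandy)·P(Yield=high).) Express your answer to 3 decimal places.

P(Soil=sandy) = 0.018 + 0.034 + 0.019 + 0.026 = 0.097.
P(Yield=high) = 0.019 + 0.094 + 0.110 + 0.095 = 0.318.
Product: 0.097 × 0.318 = 0.031.

0.031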